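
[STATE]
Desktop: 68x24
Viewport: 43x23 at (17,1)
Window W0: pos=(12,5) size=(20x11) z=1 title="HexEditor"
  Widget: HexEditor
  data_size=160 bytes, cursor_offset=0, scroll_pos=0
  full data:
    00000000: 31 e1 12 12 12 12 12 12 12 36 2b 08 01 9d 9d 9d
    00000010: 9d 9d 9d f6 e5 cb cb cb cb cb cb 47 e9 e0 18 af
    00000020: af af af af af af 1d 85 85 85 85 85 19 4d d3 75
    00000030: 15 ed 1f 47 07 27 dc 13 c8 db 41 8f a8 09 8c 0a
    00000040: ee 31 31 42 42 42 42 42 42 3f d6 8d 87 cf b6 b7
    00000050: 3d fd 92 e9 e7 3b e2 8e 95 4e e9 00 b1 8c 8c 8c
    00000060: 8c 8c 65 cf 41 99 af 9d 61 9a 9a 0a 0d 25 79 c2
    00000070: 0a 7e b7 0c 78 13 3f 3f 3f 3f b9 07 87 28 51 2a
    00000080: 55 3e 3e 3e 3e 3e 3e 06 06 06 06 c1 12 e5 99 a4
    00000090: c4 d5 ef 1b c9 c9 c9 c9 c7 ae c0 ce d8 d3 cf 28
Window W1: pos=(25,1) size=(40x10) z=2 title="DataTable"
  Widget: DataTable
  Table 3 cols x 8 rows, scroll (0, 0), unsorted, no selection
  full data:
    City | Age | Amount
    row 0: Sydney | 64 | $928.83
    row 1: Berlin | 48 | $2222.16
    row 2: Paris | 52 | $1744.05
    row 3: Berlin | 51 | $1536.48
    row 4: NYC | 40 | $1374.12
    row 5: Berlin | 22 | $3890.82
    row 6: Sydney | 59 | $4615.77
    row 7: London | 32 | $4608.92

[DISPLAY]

        ┏━━━━━━━━━━━━━━━━━━━━━━━━━━━━━━━━━━
        ┃ DataTable                        
        ┠──────────────────────────────────
        ┃City  │Age│Amount                 
━━━━━━━━┃──────┼───┼────────               
Editor  ┃Sydney│64 │$928.83                
────────┃Berlin│48 │$2222.16               
0000  31┃Paris │52 │$1744.05               
0010  9d┃Berlin│51 │$1536.48               
0020  af┗━━━━━━━━━━━━━━━━━━━━━━━━━━━━━━━━━━
0030  15 ed 1f┃                            
0040  ee 31 31┃                            
0050  3d fd 92┃                            
0060  8c 8c 65┃                            
━━━━━━━━━━━━━━┛                            
                                           
                                           
                                           
                                           
                                           
                                           
                                           
                                           


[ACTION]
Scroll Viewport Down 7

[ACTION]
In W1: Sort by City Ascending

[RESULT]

        ┏━━━━━━━━━━━━━━━━━━━━━━━━━━━━━━━━━━
        ┃ DataTable                        
        ┠──────────────────────────────────
        ┃City ▲│Age│Amount                 
━━━━━━━━┃──────┼───┼────────               
Editor  ┃Berlin│48 │$2222.16               
────────┃Berlin│51 │$1536.48               
0000  31┃Berlin│22 │$3890.82               
0010  9d┃London│32 │$4608.92               
0020  af┗━━━━━━━━━━━━━━━━━━━━━━━━━━━━━━━━━━
0030  15 ed 1f┃                            
0040  ee 31 31┃                            
0050  3d fd 92┃                            
0060  8c 8c 65┃                            
━━━━━━━━━━━━━━┛                            
                                           
                                           
                                           
                                           
                                           
                                           
                                           
                                           


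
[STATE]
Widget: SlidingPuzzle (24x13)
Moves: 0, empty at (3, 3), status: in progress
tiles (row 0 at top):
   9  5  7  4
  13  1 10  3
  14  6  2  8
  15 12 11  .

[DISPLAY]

┌────┬────┬────┬────┐   
│  9 │  5 │  7 │  4 │   
├────┼────┼────┼────┤   
│ 13 │  1 │ 10 │  3 │   
├────┼────┼────┼────┤   
│ 14 │  6 │  2 │  8 │   
├────┼────┼────┼────┤   
│ 15 │ 12 │ 11 │    │   
└────┴────┴────┴────┘   
Moves: 0                
                        
                        
                        


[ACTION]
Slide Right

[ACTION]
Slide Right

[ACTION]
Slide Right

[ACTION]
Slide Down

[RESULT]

┌────┬────┬────┬────┐   
│  9 │  5 │  7 │  4 │   
├────┼────┼────┼────┤   
│ 13 │  1 │ 10 │  3 │   
├────┼────┼────┼────┤   
│    │  6 │  2 │  8 │   
├────┼────┼────┼────┤   
│ 14 │ 15 │ 12 │ 11 │   
└────┴────┴────┴────┘   
Moves: 4                
                        
                        
                        


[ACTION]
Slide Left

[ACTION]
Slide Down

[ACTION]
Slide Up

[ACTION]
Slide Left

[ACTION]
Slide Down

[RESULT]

┌────┬────┬────┬────┐   
│  9 │  5 │  7 │  4 │   
├────┼────┼────┼────┤   
│ 13 │  1 │    │  3 │   
├────┼────┼────┼────┤   
│  6 │  2 │ 10 │  8 │   
├────┼────┼────┼────┤   
│ 14 │ 15 │ 12 │ 11 │   
└────┴────┴────┴────┘   
Moves: 9                
                        
                        
                        


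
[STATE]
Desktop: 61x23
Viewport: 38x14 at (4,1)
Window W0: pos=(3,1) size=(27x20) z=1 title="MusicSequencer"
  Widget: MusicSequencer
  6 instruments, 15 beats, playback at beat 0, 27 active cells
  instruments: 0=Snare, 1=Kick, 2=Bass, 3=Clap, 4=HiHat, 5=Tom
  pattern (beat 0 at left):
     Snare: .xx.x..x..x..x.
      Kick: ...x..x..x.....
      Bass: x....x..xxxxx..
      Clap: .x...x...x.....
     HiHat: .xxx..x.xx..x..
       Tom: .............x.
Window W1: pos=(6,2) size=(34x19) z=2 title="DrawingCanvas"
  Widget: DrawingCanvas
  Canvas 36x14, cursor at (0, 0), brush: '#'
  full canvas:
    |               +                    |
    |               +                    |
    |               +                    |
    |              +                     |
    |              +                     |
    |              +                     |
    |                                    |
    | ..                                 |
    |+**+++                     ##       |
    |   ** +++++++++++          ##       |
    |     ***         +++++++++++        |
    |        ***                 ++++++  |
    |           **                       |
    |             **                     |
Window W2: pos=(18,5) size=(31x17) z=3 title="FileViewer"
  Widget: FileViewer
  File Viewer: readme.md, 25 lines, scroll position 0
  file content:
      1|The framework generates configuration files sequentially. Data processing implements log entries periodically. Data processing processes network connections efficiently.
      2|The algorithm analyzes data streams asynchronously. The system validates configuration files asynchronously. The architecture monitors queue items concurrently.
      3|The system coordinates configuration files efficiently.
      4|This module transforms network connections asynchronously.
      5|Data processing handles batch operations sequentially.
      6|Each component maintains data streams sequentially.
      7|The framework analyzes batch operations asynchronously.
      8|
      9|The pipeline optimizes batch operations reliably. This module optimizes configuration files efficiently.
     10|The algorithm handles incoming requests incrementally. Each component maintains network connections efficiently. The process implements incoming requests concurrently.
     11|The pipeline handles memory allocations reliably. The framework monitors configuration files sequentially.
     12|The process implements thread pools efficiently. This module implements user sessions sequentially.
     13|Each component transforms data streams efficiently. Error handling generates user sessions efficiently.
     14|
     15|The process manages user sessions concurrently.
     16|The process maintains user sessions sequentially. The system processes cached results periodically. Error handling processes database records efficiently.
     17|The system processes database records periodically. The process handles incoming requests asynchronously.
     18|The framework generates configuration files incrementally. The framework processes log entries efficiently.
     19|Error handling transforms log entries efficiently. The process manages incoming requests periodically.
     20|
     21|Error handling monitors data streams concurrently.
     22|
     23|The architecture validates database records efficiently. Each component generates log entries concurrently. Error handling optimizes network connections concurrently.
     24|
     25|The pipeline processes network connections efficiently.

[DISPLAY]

━━━━━━━━━━━━━━━━━━━━━━━━━┓            
 M┏━━━━━━━━━━━━━━━━━━━━━━━━━━━━━━━━┓  
──┃ DrawingCanvas                  ┃  
  ┠────────────────────────────────┨  
 S┃+          ┏━━━━━━━━━━━━━━━━━━━━━━━
  ┃           ┃ FileViewer            
  ┃           ┠───────────────────────
  ┃           ┃The framework generates
 H┃           ┃The algorithm analyzes 
  ┃           ┃The system coordinates 
  ┃           ┃This module transforms 
  ┃ ..        ┃Data processing handles
  ┃+**+++     ┃Each component maintain
  ┃   ** +++++┃The framework analyzes 


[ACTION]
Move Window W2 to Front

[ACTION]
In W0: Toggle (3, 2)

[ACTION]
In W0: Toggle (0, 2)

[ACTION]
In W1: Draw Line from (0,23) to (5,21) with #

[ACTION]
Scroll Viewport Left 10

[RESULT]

   ┏━━━━━━━━━━━━━━━━━━━━━━━━━┓        
   ┃ M┏━━━━━━━━━━━━━━━━━━━━━━━━━━━━━━━
   ┠──┃ DrawingCanvas                 
   ┃  ┠───────────────────────────────
   ┃ S┃+          ┏━━━━━━━━━━━━━━━━━━━
   ┃  ┃           ┃ FileViewer        
   ┃  ┃           ┠───────────────────
   ┃  ┃           ┃The framework gener
   ┃ H┃           ┃The algorithm analy
   ┃  ┃           ┃The system coordina
   ┃  ┃           ┃This module transfo
   ┃  ┃ ..        ┃Data processing han
   ┃  ┃+**+++     ┃Each component main
   ┃  ┃   ** +++++┃The framework analy


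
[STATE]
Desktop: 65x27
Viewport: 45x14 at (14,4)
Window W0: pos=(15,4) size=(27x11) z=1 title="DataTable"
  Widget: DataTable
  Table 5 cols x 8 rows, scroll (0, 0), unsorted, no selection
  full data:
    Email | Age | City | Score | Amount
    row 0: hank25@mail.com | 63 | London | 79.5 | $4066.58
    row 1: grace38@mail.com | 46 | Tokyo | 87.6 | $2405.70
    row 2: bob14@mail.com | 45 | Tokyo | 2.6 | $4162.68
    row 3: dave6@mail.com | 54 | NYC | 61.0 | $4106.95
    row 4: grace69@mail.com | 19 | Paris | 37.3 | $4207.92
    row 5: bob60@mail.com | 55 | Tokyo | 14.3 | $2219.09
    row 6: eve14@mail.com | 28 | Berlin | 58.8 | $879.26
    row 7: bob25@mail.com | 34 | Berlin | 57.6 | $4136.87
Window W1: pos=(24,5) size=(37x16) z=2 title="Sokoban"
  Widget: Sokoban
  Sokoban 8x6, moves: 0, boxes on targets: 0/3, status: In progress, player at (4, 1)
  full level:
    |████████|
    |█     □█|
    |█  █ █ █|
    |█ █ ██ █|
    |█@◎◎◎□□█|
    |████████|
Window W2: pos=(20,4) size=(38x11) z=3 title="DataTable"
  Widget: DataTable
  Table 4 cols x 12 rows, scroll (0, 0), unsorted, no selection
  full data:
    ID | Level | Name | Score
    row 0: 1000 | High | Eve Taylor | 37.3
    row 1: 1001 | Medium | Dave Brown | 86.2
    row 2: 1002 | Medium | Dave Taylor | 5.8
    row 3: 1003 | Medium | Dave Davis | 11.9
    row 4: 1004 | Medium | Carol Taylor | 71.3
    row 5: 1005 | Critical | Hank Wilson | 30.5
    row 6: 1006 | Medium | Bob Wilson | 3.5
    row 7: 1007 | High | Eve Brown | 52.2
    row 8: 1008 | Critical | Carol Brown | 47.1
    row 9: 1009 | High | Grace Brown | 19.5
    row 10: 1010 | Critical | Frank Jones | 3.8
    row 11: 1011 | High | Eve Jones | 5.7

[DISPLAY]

 ┏━━━━┏━━━━━━━━━━━━━━━━━━━━━━━━━━━━━━━━━━━━┓ 
 ┃ Dat┃ DataTable                          ┃━
 ┠────┠────────────────────────────────────┨ 
 ┃Emai┃ID  │Level   │Name        │Score    ┃─
 ┃────┃────┼────────┼────────────┼─────    ┃ 
 ┃hank┃1000│High    │Eve Taylor  │37.3     ┃ 
 ┃grac┃1001│Medium  │Dave Brown  │86.2     ┃ 
 ┃bob1┃1002│Medium  │Dave Taylor │5.8      ┃ 
 ┃dave┃1003│Medium  │Dave Davis  │11.9     ┃ 
 ┃grac┃1004│Medium  │Carol Taylor│71.3     ┃ 
 ┗━━━━┗━━━━━━━━━━━━━━━━━━━━━━━━━━━━━━━━━━━━┛ 
          ┃                                  
          ┃                                  
          ┃                                  


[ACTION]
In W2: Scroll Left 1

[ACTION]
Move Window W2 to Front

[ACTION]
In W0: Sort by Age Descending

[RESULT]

 ┏━━━━┏━━━━━━━━━━━━━━━━━━━━━━━━━━━━━━━━━━━━┓ 
 ┃ Dat┃ DataTable                          ┃━
 ┠────┠────────────────────────────────────┨ 
 ┃Emai┃ID  │Level   │Name        │Score    ┃─
 ┃────┃────┼────────┼────────────┼─────    ┃ 
 ┃hank┃1000│High    │Eve Taylor  │37.3     ┃ 
 ┃bob6┃1001│Medium  │Dave Brown  │86.2     ┃ 
 ┃dave┃1002│Medium  │Dave Taylor │5.8      ┃ 
 ┃grac┃1003│Medium  │Dave Davis  │11.9     ┃ 
 ┃bob1┃1004│Medium  │Carol Taylor│71.3     ┃ 
 ┗━━━━┗━━━━━━━━━━━━━━━━━━━━━━━━━━━━━━━━━━━━┛ 
          ┃                                  
          ┃                                  
          ┃                                  


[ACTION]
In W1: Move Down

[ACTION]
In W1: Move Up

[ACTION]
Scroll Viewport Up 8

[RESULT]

                                             
                                             
                                             
                                             
 ┏━━━━┏━━━━━━━━━━━━━━━━━━━━━━━━━━━━━━━━━━━━┓ 
 ┃ Dat┃ DataTable                          ┃━
 ┠────┠────────────────────────────────────┨ 
 ┃Emai┃ID  │Level   │Name        │Score    ┃─
 ┃────┃────┼────────┼────────────┼─────    ┃ 
 ┃hank┃1000│High    │Eve Taylor  │37.3     ┃ 
 ┃bob6┃1001│Medium  │Dave Brown  │86.2     ┃ 
 ┃dave┃1002│Medium  │Dave Taylor │5.8      ┃ 
 ┃grac┃1003│Medium  │Dave Davis  │11.9     ┃ 
 ┃bob1┃1004│Medium  │Carol Taylor│71.3     ┃ 


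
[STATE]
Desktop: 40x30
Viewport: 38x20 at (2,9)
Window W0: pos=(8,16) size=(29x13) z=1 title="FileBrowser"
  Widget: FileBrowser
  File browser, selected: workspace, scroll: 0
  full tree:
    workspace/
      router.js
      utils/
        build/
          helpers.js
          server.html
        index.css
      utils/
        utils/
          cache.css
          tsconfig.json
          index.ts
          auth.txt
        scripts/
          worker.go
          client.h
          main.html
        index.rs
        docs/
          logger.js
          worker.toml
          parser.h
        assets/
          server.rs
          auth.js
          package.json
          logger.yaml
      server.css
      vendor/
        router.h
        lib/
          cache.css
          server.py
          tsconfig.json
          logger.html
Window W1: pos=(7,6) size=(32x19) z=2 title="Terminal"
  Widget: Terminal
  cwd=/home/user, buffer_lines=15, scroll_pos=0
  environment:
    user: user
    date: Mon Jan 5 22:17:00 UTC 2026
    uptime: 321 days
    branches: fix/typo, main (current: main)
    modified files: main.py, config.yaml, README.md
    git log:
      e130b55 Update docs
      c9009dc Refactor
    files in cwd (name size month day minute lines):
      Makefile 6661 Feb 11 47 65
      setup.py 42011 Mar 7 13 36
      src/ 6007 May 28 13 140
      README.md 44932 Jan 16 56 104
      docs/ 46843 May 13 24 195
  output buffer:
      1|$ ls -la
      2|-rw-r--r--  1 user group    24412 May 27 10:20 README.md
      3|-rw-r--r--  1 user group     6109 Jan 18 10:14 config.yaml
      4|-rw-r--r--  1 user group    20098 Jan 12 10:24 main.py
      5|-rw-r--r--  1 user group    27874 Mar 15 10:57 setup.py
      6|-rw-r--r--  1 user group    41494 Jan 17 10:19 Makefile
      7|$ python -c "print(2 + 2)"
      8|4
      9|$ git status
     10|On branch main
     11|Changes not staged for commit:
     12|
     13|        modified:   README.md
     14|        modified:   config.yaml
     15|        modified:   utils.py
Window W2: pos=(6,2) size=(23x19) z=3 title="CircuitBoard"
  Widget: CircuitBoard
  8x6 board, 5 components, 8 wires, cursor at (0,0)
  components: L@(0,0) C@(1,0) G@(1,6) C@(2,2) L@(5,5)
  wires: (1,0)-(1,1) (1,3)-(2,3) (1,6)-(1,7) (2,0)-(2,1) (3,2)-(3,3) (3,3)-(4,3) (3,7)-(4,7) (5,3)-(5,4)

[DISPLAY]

    ┃                │    ┃         ┃ 
    ┃2   · ─ ·   C   ·    ┃oup    24┃ 
    ┃                     ┃oup     6┃ 
    ┃3           · ─ ·    ┃oup    20┃ 
    ┃                │    ┃oup    27┃ 
    ┃4               ·    ┃oup    41┃ 
    ┃                     ┃+ 2)"    ┃ 
    ┃5               · ─ ·┃         ┃ 
    ┃Cursor: (0,0)        ┃         ┃ 
    ┃                     ┃         ┃ 
    ┃                     ┃r commit:┃ 
    ┗━━━━━━━━━━━━━━━━━━━━━┛         ┃ 
     ┃        modified:   README.md ┃ 
     ┃        modified:   config.yam┃ 
     ┃        modified:   utils.py  ┃ 
     ┗━━━━━━━━━━━━━━━━━━━━━━━━━━━━━━┛ 
      ┃                           ┃   
      ┃                           ┃   
      ┃                           ┃   
      ┗━━━━━━━━━━━━━━━━━━━━━━━━━━━┛   


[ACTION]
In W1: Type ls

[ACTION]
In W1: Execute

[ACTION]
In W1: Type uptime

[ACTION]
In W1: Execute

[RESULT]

    ┃                │    ┃oup    41┃ 
    ┃2   · ─ ·   C   ·    ┃+ 2)"    ┃ 
    ┃                     ┃         ┃ 
    ┃3           · ─ ·    ┃         ┃ 
    ┃                │    ┃         ┃ 
    ┃4               ·    ┃r commit:┃ 
    ┃                     ┃         ┃ 
    ┃5               · ─ ·┃EADME.md ┃ 
    ┃Cursor: (0,0)        ┃onfig.yam┃ 
    ┃                     ┃tils.py  ┃ 
    ┃                     ┃         ┃ 
    ┗━━━━━━━━━━━━━━━━━━━━━┛rc/  READ┃ 
     ┃$ uptime                      ┃ 
     ┃ 10:00  up 321 days           ┃ 
     ┃$ █                           ┃ 
     ┗━━━━━━━━━━━━━━━━━━━━━━━━━━━━━━┛ 
      ┃                           ┃   
      ┃                           ┃   
      ┃                           ┃   
      ┗━━━━━━━━━━━━━━━━━━━━━━━━━━━┛   


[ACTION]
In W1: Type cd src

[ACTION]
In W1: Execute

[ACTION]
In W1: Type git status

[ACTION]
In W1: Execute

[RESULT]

    ┃                │    ┃tils.py  ┃ 
    ┃2   · ─ ·   C   ·    ┃         ┃ 
    ┃                     ┃rc/  READ┃ 
    ┃3           · ─ ·    ┃         ┃ 
    ┃                │    ┃         ┃ 
    ┃4               ·    ┃         ┃ 
    ┃                     ┃         ┃ 
    ┃5               · ─ ·┃         ┃ 
    ┃Cursor: (0,0)        ┃         ┃ 
    ┃                     ┃r commit:┃ 
    ┃                     ┃         ┃ 
    ┗━━━━━━━━━━━━━━━━━━━━━┛ain.py   ┃ 
     ┃        modified:   config.yam┃ 
     ┃        modified:   README.md ┃ 
     ┃$ █                           ┃ 
     ┗━━━━━━━━━━━━━━━━━━━━━━━━━━━━━━┛ 
      ┃                           ┃   
      ┃                           ┃   
      ┃                           ┃   
      ┗━━━━━━━━━━━━━━━━━━━━━━━━━━━┛   


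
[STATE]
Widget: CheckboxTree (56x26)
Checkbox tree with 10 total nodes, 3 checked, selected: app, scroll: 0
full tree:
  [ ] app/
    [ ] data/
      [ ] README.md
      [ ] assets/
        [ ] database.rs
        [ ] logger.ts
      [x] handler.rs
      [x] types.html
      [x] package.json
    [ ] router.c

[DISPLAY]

>[-] app/                                               
   [-] data/                                            
     [ ] README.md                                      
     [ ] assets/                                        
       [ ] database.rs                                  
       [ ] logger.ts                                    
     [x] handler.rs                                     
     [x] types.html                                     
     [x] package.json                                   
   [ ] router.c                                         
                                                        
                                                        
                                                        
                                                        
                                                        
                                                        
                                                        
                                                        
                                                        
                                                        
                                                        
                                                        
                                                        
                                                        
                                                        
                                                        


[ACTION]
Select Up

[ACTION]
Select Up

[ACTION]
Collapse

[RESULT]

>[-] app/                                               
                                                        
                                                        
                                                        
                                                        
                                                        
                                                        
                                                        
                                                        
                                                        
                                                        
                                                        
                                                        
                                                        
                                                        
                                                        
                                                        
                                                        
                                                        
                                                        
                                                        
                                                        
                                                        
                                                        
                                                        
                                                        


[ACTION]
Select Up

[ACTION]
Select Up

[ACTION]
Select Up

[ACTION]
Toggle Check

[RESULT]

>[x] app/                                               
                                                        
                                                        
                                                        
                                                        
                                                        
                                                        
                                                        
                                                        
                                                        
                                                        
                                                        
                                                        
                                                        
                                                        
                                                        
                                                        
                                                        
                                                        
                                                        
                                                        
                                                        
                                                        
                                                        
                                                        
                                                        


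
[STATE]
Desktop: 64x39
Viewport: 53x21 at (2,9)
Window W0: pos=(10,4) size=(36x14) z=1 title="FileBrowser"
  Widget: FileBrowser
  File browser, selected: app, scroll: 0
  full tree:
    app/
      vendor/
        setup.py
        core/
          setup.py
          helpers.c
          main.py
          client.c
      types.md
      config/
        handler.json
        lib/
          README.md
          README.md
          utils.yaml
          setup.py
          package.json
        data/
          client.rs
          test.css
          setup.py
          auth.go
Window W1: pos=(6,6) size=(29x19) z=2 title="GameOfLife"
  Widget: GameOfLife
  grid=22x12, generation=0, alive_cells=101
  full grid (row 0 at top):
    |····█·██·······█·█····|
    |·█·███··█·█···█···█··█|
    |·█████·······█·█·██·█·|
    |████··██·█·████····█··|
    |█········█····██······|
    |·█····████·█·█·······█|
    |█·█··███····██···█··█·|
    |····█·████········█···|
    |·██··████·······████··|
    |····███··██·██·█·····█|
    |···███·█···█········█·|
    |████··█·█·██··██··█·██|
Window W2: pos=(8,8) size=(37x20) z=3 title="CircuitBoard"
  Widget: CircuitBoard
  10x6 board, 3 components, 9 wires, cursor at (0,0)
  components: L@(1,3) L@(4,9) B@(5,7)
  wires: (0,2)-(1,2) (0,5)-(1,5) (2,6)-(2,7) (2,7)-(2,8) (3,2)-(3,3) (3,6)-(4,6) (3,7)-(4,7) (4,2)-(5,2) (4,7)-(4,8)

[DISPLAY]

    ┃G┃ CircuitBoard                      ┃┃         
    ┃·┠───────────────────────────────────┨┃         
    ┃·┃   0 1 2 3 4 5 6 7 8 9             ┃┃         
    ┃·┃0  [.]      ·           ·          ┃┃         
    ┃█┃            │           │          ┃┃         
    ┃█┃1           ·   L       ·          ┃┃         
    ┃·┃                                   ┃┃         
    ┃█┃2                           · ─ · ─┃┃         
    ┃·┃                                   ┃┛         
    ┃·┃3           · ─ ·           ·   ·  ┃          
    ┃·┃                            │   │  ┃          
    ┃·┃4           ·               ·   · ─┃          
    ┃█┃            │                      ┃          
    ┃ ┃5           ·                   B  ┃          
    ┃ ┃Cursor: (0,0)                      ┃          
    ┗━┃                                   ┃          
      ┃                                   ┃          
      ┃                                   ┃          
      ┗━━━━━━━━━━━━━━━━━━━━━━━━━━━━━━━━━━━┛          
                                                     
                                                     


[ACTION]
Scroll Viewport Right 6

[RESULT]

┃ CircuitBoard                      ┃┃               
┠───────────────────────────────────┨┃               
┃   0 1 2 3 4 5 6 7 8 9             ┃┃               
┃0  [.]      ·           ·          ┃┃               
┃            │           │          ┃┃               
┃1           ·   L       ·          ┃┃               
┃                                   ┃┃               
┃2                           · ─ · ─┃┃               
┃                                   ┃┛               
┃3           · ─ ·           ·   ·  ┃                
┃                            │   │  ┃                
┃4           ·               ·   · ─┃                
┃            │                      ┃                
┃5           ·                   B  ┃                
┃Cursor: (0,0)                      ┃                
┃                                   ┃                
┃                                   ┃                
┃                                   ┃                
┗━━━━━━━━━━━━━━━━━━━━━━━━━━━━━━━━━━━┛                
                                                     
                                                     


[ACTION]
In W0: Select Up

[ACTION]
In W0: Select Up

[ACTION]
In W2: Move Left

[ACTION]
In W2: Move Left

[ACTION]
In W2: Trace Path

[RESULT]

┃ CircuitBoard                      ┃┃               
┠───────────────────────────────────┨┃               
┃   0 1 2 3 4 5 6 7 8 9             ┃┃               
┃0  [.]      ·           ·          ┃┃               
┃            │           │          ┃┃               
┃1           ·   L       ·          ┃┃               
┃                                   ┃┃               
┃2                           · ─ · ─┃┃               
┃                                   ┃┛               
┃3           · ─ ·           ·   ·  ┃                
┃                            │   │  ┃                
┃4           ·               ·   · ─┃                
┃            │                      ┃                
┃5           ·                   B  ┃                
┃Cursor: (0,0)  Trace: No connection┃                
┃                                   ┃                
┃                                   ┃                
┃                                   ┃                
┗━━━━━━━━━━━━━━━━━━━━━━━━━━━━━━━━━━━┛                
                                                     
                                                     


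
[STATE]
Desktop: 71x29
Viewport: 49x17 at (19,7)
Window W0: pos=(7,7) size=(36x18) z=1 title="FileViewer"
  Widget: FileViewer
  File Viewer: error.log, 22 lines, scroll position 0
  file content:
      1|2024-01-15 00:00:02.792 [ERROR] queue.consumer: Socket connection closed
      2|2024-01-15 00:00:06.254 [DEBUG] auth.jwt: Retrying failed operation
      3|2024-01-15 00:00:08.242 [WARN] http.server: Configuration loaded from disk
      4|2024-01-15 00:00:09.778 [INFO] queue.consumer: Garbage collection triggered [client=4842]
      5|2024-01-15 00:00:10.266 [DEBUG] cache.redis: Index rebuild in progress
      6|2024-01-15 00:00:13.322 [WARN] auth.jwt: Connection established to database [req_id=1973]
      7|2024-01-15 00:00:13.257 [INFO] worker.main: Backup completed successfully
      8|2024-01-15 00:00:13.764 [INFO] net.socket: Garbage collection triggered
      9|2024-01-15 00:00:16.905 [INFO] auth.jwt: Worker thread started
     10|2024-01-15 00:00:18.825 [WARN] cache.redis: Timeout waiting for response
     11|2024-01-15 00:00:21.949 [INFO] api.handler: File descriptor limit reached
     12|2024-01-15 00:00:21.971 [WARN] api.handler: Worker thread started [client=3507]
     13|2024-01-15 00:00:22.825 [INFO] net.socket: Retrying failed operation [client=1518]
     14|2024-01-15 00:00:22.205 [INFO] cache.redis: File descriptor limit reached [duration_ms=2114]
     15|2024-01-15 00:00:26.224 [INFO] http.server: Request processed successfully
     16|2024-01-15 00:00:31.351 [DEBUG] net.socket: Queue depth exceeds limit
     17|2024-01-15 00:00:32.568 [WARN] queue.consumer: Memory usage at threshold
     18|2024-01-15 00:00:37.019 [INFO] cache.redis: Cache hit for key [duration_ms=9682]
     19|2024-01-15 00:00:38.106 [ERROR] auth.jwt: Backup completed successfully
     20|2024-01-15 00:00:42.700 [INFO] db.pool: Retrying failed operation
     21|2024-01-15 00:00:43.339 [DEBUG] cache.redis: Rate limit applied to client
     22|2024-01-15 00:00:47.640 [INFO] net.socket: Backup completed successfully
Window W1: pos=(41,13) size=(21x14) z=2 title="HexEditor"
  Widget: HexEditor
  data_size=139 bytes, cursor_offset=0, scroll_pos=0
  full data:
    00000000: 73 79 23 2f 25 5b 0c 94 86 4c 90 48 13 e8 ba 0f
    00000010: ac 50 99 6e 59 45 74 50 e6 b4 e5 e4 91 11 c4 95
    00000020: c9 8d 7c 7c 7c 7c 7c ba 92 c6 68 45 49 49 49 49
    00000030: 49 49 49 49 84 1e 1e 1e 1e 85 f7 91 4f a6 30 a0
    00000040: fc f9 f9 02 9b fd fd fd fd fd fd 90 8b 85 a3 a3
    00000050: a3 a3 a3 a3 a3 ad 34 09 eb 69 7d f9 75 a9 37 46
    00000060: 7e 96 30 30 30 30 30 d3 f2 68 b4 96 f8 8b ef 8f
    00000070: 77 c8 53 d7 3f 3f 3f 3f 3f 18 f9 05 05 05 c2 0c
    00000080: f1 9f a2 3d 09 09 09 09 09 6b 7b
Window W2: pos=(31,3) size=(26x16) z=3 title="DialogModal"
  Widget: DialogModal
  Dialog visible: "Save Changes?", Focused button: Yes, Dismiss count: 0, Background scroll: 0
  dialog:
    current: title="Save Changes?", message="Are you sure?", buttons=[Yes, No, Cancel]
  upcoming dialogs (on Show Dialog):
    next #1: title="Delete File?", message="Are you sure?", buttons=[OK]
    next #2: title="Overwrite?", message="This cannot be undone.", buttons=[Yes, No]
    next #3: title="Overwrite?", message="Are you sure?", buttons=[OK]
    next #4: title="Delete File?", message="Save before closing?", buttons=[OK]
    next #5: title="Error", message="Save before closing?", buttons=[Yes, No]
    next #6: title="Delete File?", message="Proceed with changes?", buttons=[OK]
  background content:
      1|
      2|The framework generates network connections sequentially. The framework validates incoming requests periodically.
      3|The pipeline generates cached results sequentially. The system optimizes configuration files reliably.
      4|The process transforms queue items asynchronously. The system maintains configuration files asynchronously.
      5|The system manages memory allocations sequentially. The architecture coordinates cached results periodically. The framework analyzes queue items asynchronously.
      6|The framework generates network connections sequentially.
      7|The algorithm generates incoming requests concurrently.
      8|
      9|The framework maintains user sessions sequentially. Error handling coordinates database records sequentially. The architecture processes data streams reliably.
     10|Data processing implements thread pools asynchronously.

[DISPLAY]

━━━━━━━━━━━━┃The framework generates ┃           
            ┃The pipeline generates c┃           
────────────┃Th┌──────────────────┐ q┃           
00:00:02.792┃Th│  Save Changes?   │or┃           
00:00:06.254┃Th│  Are you sure?   │s ┃           
00:00:08.242┃Th│[Yes]  No   Cancel│s ┃           
00:00:09.778┃  └──────────────────┘  ┃━━━━┓      
00:00:10.266┃The framework maintains ┃    ┃      
00:00:13.322┃Data processing implemen┃────┨      
00:00:13.257┃                        ┃ 23 ┃      
00:00:13.764┃                        ┃ 99 ┃      
00:00:16.905┗━━━━━━━━━━━━━━━━━━━━━━━━┛ 7c ┃      
00:00:18.825 [WARN] ca┃00000030  49 49 49 ┃      
00:00:21.949 [INFO] ap┃00000040  fc f9 f9 ┃      
00:00:21.971 [WARN] ap┃00000050  a3 a3 a3 ┃      
00:00:22.825 [INFO] ne┃00000060  7e 96 30 ┃      
00:00:22.205 [INFO] ca┃00000070  77 c8 53 ┃      


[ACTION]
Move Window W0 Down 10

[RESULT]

            ┃The framework generates ┃           
            ┃The pipeline generates c┃           
            ┃Th┌──────────────────┐ q┃           
            ┃Th│  Save Changes?   │or┃           
━━━━━━━━━━━━┃Th│  Are you sure?   │s ┃           
            ┃Th│[Yes]  No   Cancel│s ┃           
────────────┃  └──────────────────┘  ┃━━━━┓      
00:00:02.792┃The framework maintains ┃    ┃      
00:00:06.254┃Data processing implemen┃────┨      
00:00:08.242┃                        ┃ 23 ┃      
00:00:09.778┃                        ┃ 99 ┃      
00:00:10.266┗━━━━━━━━━━━━━━━━━━━━━━━━┛ 7c ┃      
00:00:13.322 [WARN] au┃00000030  49 49 49 ┃      
00:00:13.257 [INFO] wo┃00000040  fc f9 f9 ┃      
00:00:13.764 [INFO] ne┃00000050  a3 a3 a3 ┃      
00:00:16.905 [INFO] au┃00000060  7e 96 30 ┃      
00:00:18.825 [WARN] ca┃00000070  77 c8 53 ┃      


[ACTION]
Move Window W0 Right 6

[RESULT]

            ┃The framework generates ┃           
            ┃The pipeline generates c┃           
            ┃Th┌──────────────────┐ q┃           
            ┃Th│  Save Changes?   │or┃           
━━━━━━━━━━━━┃Th│  Are you sure?   │s ┃           
Viewer      ┃Th│[Yes]  No   Cancel│s ┃           
────────────┃  └──────────────────┘  ┃━━━━┓      
01-15 00:00:┃The framework maintains ┃    ┃      
01-15 00:00:┃Data processing implemen┃────┨      
01-15 00:00:┃                        ┃ 23 ┃      
01-15 00:00:┃                        ┃ 99 ┃      
01-15 00:00:┗━━━━━━━━━━━━━━━━━━━━━━━━┛ 7c ┃      
01-15 00:00:13.322 [WA┃00000030  49 49 49 ┃      
01-15 00:00:13.257 [IN┃00000040  fc f9 f9 ┃      
01-15 00:00:13.764 [IN┃00000050  a3 a3 a3 ┃      
01-15 00:00:16.905 [IN┃00000060  7e 96 30 ┃      
01-15 00:00:18.825 [WA┃00000070  77 c8 53 ┃      
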